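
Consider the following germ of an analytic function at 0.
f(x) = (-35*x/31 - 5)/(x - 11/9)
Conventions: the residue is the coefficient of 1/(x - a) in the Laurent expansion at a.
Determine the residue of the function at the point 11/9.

At the order-1 pole 11/9 set g(x) = (x - (11/9))*f(x) = -35*x/31 - 5.
Simple pole: residue = g(a) at a = 11/9, which is -1780/279.

The residue is -1780/279.


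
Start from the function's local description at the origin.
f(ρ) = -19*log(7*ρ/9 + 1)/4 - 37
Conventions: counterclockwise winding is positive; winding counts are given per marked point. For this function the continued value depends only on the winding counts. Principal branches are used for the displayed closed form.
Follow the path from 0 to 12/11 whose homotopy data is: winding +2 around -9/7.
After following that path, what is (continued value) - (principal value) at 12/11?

Continued minus principal equals -(19)*pi*i.

The rational part is single-valued and drops out of the difference; each branch term changes only by its own monodromy.
(-19/4)*log(1 - ρ/(-9/7)): each positive loop around -9/7 adds 2*pi*i to the log, so winding +2 contributes (-19/4)*(2)*2*pi*i = -(19)*pi*i.
Summing the contributions at ρ = 12/11 gives -(19)*pi*i.


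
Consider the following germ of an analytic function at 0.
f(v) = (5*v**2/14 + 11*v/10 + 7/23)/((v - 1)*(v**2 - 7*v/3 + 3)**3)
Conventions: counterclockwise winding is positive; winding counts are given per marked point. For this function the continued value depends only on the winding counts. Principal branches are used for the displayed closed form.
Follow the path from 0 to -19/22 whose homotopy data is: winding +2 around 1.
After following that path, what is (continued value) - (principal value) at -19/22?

The function is rational, hence single-valued: continuing it around any pole returns the same value, so the difference is 0.

Continued minus principal equals 0.


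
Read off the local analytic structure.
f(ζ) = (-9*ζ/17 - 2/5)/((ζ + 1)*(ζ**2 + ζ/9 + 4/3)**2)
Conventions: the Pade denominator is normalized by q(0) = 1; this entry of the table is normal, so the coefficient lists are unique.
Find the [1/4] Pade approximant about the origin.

The Pade approximant has numerator coefficients [-9/40, -336268251/1472486960]; denominator coefficients [1, 5574473/6496266, 268479719/155910384, 163935001/155910384, 148460819/155910384].

Taylor coefficients needed (expand at 0): a_0 = -9/40, a_1 = -3/85, a_2 = 909/2176, a_3 = -3989/65280, a_4 = -651061/1566720, a_5 = 17605/313344.
Write the denominator as Q(ζ) = 1 + q1*ζ + q2*ζ^2 + q3*ζ^3 + q4*ζ^4. Requiring Q*f - P = O(ζ^6) with deg P <= 1 kills the coefficients of ζ^2..ζ^5 in Q*f:
  ζ^2: a_2 + q1*a_1 + q2*a_0 = 0, i.e. 909/2176 + (-3/85)*q1 + (-9/40)*q2 = 0.
  ζ^3: a_3 + q1*a_2 + q2*a_1 + q3*a_0 = 0, i.e. -3989/65280 + (909/2176)*q1 + (-3/85)*q2 + (-9/40)*q3 = 0.
  ζ^4: a_4 + q1*a_3 + q2*a_2 + q3*a_1 + q4*a_0 = 0, i.e. -651061/1566720 + (-3989/65280)*q1 + (909/2176)*q2 + (-3/85)*q3 + (-9/40)*q4 = 0.
  ζ^5: a_5 + q1*a_4 + q2*a_3 + q3*a_2 + q4*a_1 = 0, i.e. 17605/313344 + (-651061/1566720)*q1 + (-3989/65280)*q2 + (909/2176)*q3 + (-3/85)*q4 = 0.
Solving this linear system: q1 = 5574473/6496266, q2 = 268479719/155910384, q3 = 163935001/155910384, q4 = 148460819/155910384.
The numerator is Q*f truncated at degree 1: P0 = a_0 = -9/40; P1 = a_1 + q1*a_0 = -336268251/1472486960.


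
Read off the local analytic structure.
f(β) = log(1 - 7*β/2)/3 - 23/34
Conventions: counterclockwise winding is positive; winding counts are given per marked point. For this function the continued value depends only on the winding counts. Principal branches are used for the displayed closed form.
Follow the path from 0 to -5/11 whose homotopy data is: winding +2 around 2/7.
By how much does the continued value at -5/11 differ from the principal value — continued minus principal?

Continued minus principal equals (4/3)*pi*i.

The rational part is single-valued and drops out of the difference; each branch term changes only by its own monodromy.
(1/3)*log(1 - β/(2/7)): each positive loop around 2/7 adds 2*pi*i to the log, so winding +2 contributes (1/3)*(2)*2*pi*i = (4/3)*pi*i.
Summing the contributions at β = -5/11 gives (4/3)*pi*i.


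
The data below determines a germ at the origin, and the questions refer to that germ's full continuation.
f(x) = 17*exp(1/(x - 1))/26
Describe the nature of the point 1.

The point is an essential singularity.

The exponent 1/(x - (1)) has a pole at 1, so exp(1/(x - (1))) takes every nonzero value near it: an essential singularity (not a pole of any order).


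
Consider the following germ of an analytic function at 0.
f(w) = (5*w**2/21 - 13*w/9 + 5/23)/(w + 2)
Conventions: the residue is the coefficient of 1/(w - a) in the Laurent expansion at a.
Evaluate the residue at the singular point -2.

The residue is 5881/1449.

At the order-1 pole -2 set g(w) = (w - (-2))*f(w) = 5*w**2/21 - 13*w/9 + 5/23.
Simple pole: residue = g(a) at a = -2, which is 5881/1449.


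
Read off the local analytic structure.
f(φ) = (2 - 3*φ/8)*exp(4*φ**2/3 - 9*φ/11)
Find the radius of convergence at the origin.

The factor exp(4*φ**2/3 - 9*φ/11) is entire and contributes no finite singular point.
The polynomial part has no poles.
No finite singular points: the Taylor series at 0 converges everywhere.

The radius of convergence is infinite.


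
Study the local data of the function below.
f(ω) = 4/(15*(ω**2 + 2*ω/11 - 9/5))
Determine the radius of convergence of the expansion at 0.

The radius of convergence is -1/11 + (1/55)*sqrt(5470).

Denominator factor (ω**2 + 2*ω/11 - 9/5): discriminant 4376/605, real irrational roots -1/11 + (1/55)*sqrt(5470) and -1/11 - (1/55)*sqrt(5470); poles of order 1, moduli -1/11 + (1/55)*sqrt(5470) and 1/11 + (1/55)*sqrt(5470).
The radius of convergence is the smallest modulus among the singular points: -1/11 + (1/55)*sqrt(5470).


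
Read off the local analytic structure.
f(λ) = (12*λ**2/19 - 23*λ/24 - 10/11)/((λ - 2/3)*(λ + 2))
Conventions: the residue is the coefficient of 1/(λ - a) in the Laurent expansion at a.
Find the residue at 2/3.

At the order-1 pole 2/3 set g(λ) = (λ - (2/3))*f(λ) = (12*λ**2/19 - 23*λ/24 - 10/11)/(λ + 2).
Simple pole: residue = g(a) at a = 2/3, which is -9535/20064.

The residue is -9535/20064.


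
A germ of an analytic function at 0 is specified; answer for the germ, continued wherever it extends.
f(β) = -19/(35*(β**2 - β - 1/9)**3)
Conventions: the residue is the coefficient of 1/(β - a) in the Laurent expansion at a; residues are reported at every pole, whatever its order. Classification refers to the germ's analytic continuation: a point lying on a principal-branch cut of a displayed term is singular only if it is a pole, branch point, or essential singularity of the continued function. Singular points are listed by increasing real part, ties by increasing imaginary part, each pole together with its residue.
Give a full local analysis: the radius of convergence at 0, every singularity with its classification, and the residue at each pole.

Denominator factor (β**2 - β - 1/9)^3: discriminant 13/9, real irrational roots 1/2 + (1/6)*sqrt(13) and 1/2 - (1/6)*sqrt(13); poles of order 3, moduli 1/2 + (1/6)*sqrt(13) and -1/2 + (1/6)*sqrt(13).
The radius of convergence is the smallest modulus among the singular points: -1/2 + (1/6)*sqrt(13).
The factor β**2 - β - 1/9 splits as (β - a)(β - a') with a = 1/2 - (1/6)*sqrt(13), a' = 1/2 + (1/6)*sqrt(13). At the order-3 pole a set g(β) = (β - a)^3*f(β) = [-19/35] / (β - a')^3.
Order-3 pole: residue = g''(a)/2; g''(1/2 - (1/6)*sqrt(13)) = (55404/76895)*sqrt(13), so the residue is (27702/76895)*sqrt(13).
The factor β**2 - β - 1/9 splits as (β - a)(β - a') with a = 1/2 + (1/6)*sqrt(13), a' = 1/2 - (1/6)*sqrt(13). At the order-3 pole a set g(β) = (β - a)^3*f(β) = [-19/35] / (β - a')^3.
Order-3 pole: residue = g''(a)/2; g''(1/2 + (1/6)*sqrt(13)) = -(55404/76895)*sqrt(13), so the residue is -(27702/76895)*sqrt(13).
List the singular points by increasing real part (a conjugate pair: the negative imaginary part first).

Radius of convergence at 0: -1/2 + (1/6)*sqrt(13).
At 1/2 - (1/6)*sqrt(13): a pole of order 3; residue (27702/76895)*sqrt(13).
At 1/2 + (1/6)*sqrt(13): a pole of order 3; residue -(27702/76895)*sqrt(13).


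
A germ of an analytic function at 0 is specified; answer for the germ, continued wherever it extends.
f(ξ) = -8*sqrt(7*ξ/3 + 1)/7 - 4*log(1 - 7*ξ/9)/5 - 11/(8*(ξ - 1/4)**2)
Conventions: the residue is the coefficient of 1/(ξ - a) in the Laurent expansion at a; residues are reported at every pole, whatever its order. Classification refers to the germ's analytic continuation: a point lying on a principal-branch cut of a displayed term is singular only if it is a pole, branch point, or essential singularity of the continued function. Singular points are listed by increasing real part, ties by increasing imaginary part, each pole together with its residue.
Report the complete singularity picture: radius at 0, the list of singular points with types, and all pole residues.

Radius of convergence at 0: 1/4.
At -3/7: an algebraic (square-root) branch point.
At 1/4: a pole of order 2; residue 0.
At 9/7: a logarithmic branch point.

Denominator factor (ξ - 1/4)^2: pole of order 2 at 1/4, modulus 1/4.
Branch term (-8/7)*sqrt(1 - ξ/(-3/7)): its argument vanishes at ξ = -3/7, a square-root branch point, modulus 3/7.
Branch term (-4/5)*log(1 - ξ/(9/7)): its argument vanishes at ξ = 9/7, a logarithmic branch point, modulus 9/7.
The radius of convergence is the smallest modulus among the singular points: 1/4.
The branch terms are analytic at 1/4 and contribute nothing to the residue; only the rational part matters.
At the order-2 pole 1/4 set g(ξ) = (ξ - (1/4))^2*(rational part) = -11/8.
Order-2 pole: residue = g'(a); g'(1/4) = 0, so the residue is 0.
List the singular points by increasing real part (a conjugate pair: the negative imaginary part first).


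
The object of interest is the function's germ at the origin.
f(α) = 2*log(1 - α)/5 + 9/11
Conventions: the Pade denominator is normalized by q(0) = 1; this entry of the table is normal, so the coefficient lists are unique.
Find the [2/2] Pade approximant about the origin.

The Pade approximant has numerator coefficients [9/11, -67/55, 37/110]; denominator coefficients [1, -1, 1/6].

Taylor coefficients needed (expand at 0): a_0 = 9/11, a_1 = -2/5, a_2 = -1/5, a_3 = -2/15, a_4 = -1/10.
Write the denominator as Q(α) = 1 + q1*α + q2*α^2. Requiring Q*f - P = O(α^5) with deg P <= 2 kills the coefficients of α^3..α^4 in Q*f:
  α^3: a_3 + q1*a_2 + q2*a_1 = 0, i.e. -2/15 + (-1/5)*q1 + (-2/5)*q2 = 0.
  α^4: a_4 + q1*a_3 + q2*a_2 = 0, i.e. -1/10 + (-2/15)*q1 + (-1/5)*q2 = 0.
Solving this linear system: q1 = -1, q2 = 1/6.
The numerator is Q*f truncated at degree 2: P0 = a_0 = 9/11; P1 = a_1 + q1*a_0 = -67/55; P2 = a_2 + q1*a_1 + q2*a_0 = 37/110.


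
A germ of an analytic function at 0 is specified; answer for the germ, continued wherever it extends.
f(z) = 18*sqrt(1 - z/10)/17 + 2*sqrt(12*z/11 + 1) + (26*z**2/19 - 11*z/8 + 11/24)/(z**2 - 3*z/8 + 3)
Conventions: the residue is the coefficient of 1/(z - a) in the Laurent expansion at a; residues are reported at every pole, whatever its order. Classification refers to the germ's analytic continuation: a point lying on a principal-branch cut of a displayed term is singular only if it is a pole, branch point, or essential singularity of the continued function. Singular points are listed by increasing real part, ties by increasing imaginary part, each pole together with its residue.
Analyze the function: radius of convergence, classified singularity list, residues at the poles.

Radius of convergence at 0: 11/12.
At -11/12: an algebraic (square-root) branch point.
At (3/16) - ((1/16)*sqrt(759))*i: a pole of order 1; residue (-131/304) - ((27787/692208)*sqrt(759))*i.
At (3/16) + ((1/16)*sqrt(759))*i: a pole of order 1; residue (-131/304) + ((27787/692208)*sqrt(759))*i.
At 10: an algebraic (square-root) branch point.

Denominator factor (z**2 - 3*z/8 + 3): discriminant -759/64, complex-conjugate roots (3/16) + ((1/16)*sqrt(759))*i and (3/16) - ((1/16)*sqrt(759))*i; poles of order 1, moduli sqrt(3) and sqrt(3).
Branch term (2)*sqrt(1 - z/(-11/12)): its argument vanishes at z = -11/12, a square-root branch point, modulus 11/12.
Branch term (18/17)*sqrt(1 - z/(10)): its argument vanishes at z = 10, a square-root branch point, modulus 10.
The radius of convergence is the smallest modulus among the singular points: 11/12.
The branch terms are analytic at (3/16) - ((1/16)*sqrt(759))*i and contribute nothing to the residue; only the rational part matters.
The factor z**2 - 3*z/8 + 3 splits as (z - a)(z - a') with a = (3/16) - ((1/16)*sqrt(759))*i, a' = (3/16) + ((1/16)*sqrt(759))*i. At the order-1 pole a set g(z) = (z - a)*(rational part) = [26*z**2/19 - 11*z/8 + 11/24] / (z - a').
Simple pole: residue = g(a) at a = (3/16) - ((1/16)*sqrt(759))*i, which is (-131/304) - ((27787/692208)*sqrt(759))*i.
The branch terms are analytic at (3/16) + ((1/16)*sqrt(759))*i and contribute nothing to the residue; only the rational part matters.
The factor z**2 - 3*z/8 + 3 splits as (z - a)(z - a') with a = (3/16) + ((1/16)*sqrt(759))*i, a' = (3/16) - ((1/16)*sqrt(759))*i. At the order-1 pole a set g(z) = (z - a)*(rational part) = [26*z**2/19 - 11*z/8 + 11/24] / (z - a').
Simple pole: residue = g(a) at a = (3/16) + ((1/16)*sqrt(759))*i, which is (-131/304) + ((27787/692208)*sqrt(759))*i.
List the singular points by increasing real part (a conjugate pair: the negative imaginary part first).


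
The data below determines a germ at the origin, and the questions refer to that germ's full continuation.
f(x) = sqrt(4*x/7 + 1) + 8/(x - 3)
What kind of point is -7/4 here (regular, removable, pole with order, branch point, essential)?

The point is an algebraic (square-root) branch point.

The term (1)*sqrt(1 - x/(-7/4)) has argument 1 - -7/4/(-7/4) = 0 at -7/4: a square-root (algebraic, two-sheeted) branch point; the remaining terms are analytic or single-valued there.


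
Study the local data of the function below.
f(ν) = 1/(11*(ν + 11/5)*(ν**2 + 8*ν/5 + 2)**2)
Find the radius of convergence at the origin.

Denominator factor (ν + 11/5): pole of order 1 at -11/5, modulus 11/5.
Denominator factor (ν**2 + 8*ν/5 + 2)^2: discriminant -136/25, complex-conjugate roots (-4/5) + ((1/5)*sqrt(34))*i and (-4/5) - ((1/5)*sqrt(34))*i; poles of order 2, moduli sqrt(2) and sqrt(2).
The radius of convergence is the smallest modulus among the singular points: sqrt(2).

The radius of convergence is sqrt(2).


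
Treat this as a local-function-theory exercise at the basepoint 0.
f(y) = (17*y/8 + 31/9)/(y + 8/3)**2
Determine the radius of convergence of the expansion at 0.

Denominator factor (y + 8/3)^2: pole of order 2 at -8/3, modulus 8/3.
The radius of convergence is the smallest modulus among the singular points: 8/3.

The radius of convergence is 8/3.


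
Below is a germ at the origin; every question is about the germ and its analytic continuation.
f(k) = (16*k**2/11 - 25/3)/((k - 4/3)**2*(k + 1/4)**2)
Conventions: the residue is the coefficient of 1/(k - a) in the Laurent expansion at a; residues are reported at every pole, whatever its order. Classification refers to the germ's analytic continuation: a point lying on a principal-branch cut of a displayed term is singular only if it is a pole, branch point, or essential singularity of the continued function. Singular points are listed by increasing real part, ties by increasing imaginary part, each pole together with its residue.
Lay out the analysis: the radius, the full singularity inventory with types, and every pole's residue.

Radius of convergence at 0: 1/4.
At -1/4: a pole of order 2; residue -335232/75449.
At 4/3: a pole of order 2; residue 335232/75449.

Denominator factor (k + 1/4)^2: pole of order 2 at -1/4, modulus 1/4.
Denominator factor (k - 4/3)^2: pole of order 2 at 4/3, modulus 4/3.
The radius of convergence is the smallest modulus among the singular points: 1/4.
At the order-2 pole -1/4 set g(k) = (k - (-1/4))^2*f(k) = (16*k**2/11 - 25/3)/(k - 4/3)**2.
Order-2 pole: residue = g'(a); g'(-1/4) = -335232/75449, so the residue is -335232/75449.
At the order-2 pole 4/3 set g(k) = (k - (4/3))^2*f(k) = (16*k**2/11 - 25/3)/(k + 1/4)**2.
Order-2 pole: residue = g'(a); g'(4/3) = 335232/75449, so the residue is 335232/75449.
List the singular points by increasing real part (a conjugate pair: the negative imaginary part first).


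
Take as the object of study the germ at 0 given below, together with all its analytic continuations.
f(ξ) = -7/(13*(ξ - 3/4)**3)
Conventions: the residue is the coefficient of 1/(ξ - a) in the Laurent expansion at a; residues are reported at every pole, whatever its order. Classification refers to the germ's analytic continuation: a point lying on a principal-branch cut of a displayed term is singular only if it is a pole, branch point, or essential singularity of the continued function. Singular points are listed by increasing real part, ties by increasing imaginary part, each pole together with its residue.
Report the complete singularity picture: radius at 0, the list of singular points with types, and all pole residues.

Denominator factor (ξ - 3/4)^3: pole of order 3 at 3/4, modulus 3/4.
The radius of convergence is the smallest modulus among the singular points: 3/4.
At the order-3 pole 3/4 set g(ξ) = (ξ - (3/4))^3*f(ξ) = -7/13.
Order-3 pole: residue = g''(a)/2; g''(3/4) = 0, so the residue is 0.

Radius of convergence at 0: 3/4.
At 3/4: a pole of order 3; residue 0.


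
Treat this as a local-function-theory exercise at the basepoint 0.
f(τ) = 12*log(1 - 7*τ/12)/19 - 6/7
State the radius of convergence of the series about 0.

Branch term (12/19)*log(1 - τ/(12/7)): its argument vanishes at τ = 12/7, a logarithmic branch point, modulus 12/7.
The radius of convergence is the smallest modulus among the singular points: 12/7.

The radius of convergence is 12/7.


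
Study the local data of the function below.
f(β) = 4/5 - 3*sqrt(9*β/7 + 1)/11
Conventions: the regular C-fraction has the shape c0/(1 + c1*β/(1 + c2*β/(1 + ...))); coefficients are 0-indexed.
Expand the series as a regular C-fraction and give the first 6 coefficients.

The regular C-fraction coefficients are [29/55, 135/406, -9/812, -261/28, 279/28, 9/868].

Taylor coefficients (expand at 0): a_0 = 29/55, a_1 = -27/154, a_2 = 243/4312, a_3 = -2187/60368, a_4 = 98415/3380608, a_5 = -177147/6761216.
c0 = a_0 = 29/55. Peel one level at a time: if S = 1 + c*β/S' with S'(0) = 1, then c is the β-coefficient of S and S' = c*β/(S - 1).
S_1 = c0/f = 1 + (135/406)*β + (1215/329672)*β^2 + ...; c1 = 135/406.
S_2 = c1*β/(S_1 - 1) = 1 + (-9/812)*β + (-81/784)*β^2 + ...; c2 = -9/812.
S_3 = c2*β/(S_2 - 1) = 1 + (-261/28)*β + (72819/784)*β^2 + ...; c3 = -261/28.
S_4 = c3*β/(S_3 - 1) = 1 + (279/28)*β + (-81/784)*β^2 + ...; c4 = 279/28.
S_5 = c4*β/(S_4 - 1) = 1 + (9/868)*β + ...; c5 = 9/868.


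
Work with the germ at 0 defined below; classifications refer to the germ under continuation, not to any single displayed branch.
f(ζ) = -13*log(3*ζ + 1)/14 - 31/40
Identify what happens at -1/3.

The term (-13/14)*log(1 - ζ/(-1/3)) has argument 1 - -1/3/(-1/3) = 0 at -1/3: a logarithmic (infinitely-sheeted) branch point; the remaining terms are analytic or single-valued there.

The point is a logarithmic branch point.


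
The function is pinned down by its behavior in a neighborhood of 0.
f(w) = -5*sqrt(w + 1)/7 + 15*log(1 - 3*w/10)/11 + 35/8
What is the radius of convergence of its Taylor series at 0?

The radius of convergence is 1.

Branch term (15/11)*log(1 - w/(10/3)): its argument vanishes at w = 10/3, a logarithmic branch point, modulus 10/3.
Branch term (-5/7)*sqrt(1 - w/(-1)): its argument vanishes at w = -1, a square-root branch point, modulus 1.
The radius of convergence is the smallest modulus among the singular points: 1.


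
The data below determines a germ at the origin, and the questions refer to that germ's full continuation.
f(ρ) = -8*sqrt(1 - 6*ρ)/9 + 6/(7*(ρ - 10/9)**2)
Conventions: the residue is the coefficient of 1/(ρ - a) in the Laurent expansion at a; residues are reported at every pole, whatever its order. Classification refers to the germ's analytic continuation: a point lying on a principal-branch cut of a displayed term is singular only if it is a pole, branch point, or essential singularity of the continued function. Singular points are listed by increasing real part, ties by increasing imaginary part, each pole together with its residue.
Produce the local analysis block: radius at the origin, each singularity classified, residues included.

Denominator factor (ρ - 10/9)^2: pole of order 2 at 10/9, modulus 10/9.
Branch term (-8/9)*sqrt(1 - ρ/(1/6)): its argument vanishes at ρ = 1/6, a square-root branch point, modulus 1/6.
The radius of convergence is the smallest modulus among the singular points: 1/6.
The branch term is analytic at 10/9 and contributes nothing to the residue; only the rational part matters.
At the order-2 pole 10/9 set g(ρ) = (ρ - (10/9))^2*(rational part) = 6/7.
Order-2 pole: residue = g'(a); g'(10/9) = 0, so the residue is 0.
List the singular points by increasing real part (a conjugate pair: the negative imaginary part first).

Radius of convergence at 0: 1/6.
At 1/6: an algebraic (square-root) branch point.
At 10/9: a pole of order 2; residue 0.


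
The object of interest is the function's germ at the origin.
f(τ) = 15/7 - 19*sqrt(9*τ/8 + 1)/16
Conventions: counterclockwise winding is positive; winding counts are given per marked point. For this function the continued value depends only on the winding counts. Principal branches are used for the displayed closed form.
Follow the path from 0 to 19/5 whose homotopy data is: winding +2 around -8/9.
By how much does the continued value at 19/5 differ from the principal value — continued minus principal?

The rational part is single-valued and drops out of the difference; each branch term changes only by its own monodromy.
(-19/16)*sqrt(1 - τ/(-8/9)): winding +2 is even, the square root returns to the same sheet, contribution 0.
Summing the contributions at τ = 19/5 gives 0.

Continued minus principal equals 0.


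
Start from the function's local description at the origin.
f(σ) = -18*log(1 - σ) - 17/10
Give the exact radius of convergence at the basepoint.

The radius of convergence is 1.

Branch term (-18)*log(1 - σ/(1)): its argument vanishes at σ = 1, a logarithmic branch point, modulus 1.
The radius of convergence is the smallest modulus among the singular points: 1.


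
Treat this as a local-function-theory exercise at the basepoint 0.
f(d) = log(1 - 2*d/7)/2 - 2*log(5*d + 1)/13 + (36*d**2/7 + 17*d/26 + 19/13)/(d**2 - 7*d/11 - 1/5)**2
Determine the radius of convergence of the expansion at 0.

Denominator factor (d**2 - 7*d/11 - 1/5)^2: discriminant 729/605, real irrational roots 7/22 + (27/110)*sqrt(5) and 7/22 - (27/110)*sqrt(5); poles of order 2, moduli 7/22 + (27/110)*sqrt(5) and -7/22 + (27/110)*sqrt(5).
Branch term (-2/13)*log(1 - d/(-1/5)): its argument vanishes at d = -1/5, a logarithmic branch point, modulus 1/5.
Branch term (1/2)*log(1 - d/(7/2)): its argument vanishes at d = 7/2, a logarithmic branch point, modulus 7/2.
The radius of convergence is the smallest modulus among the singular points: 1/5.

The radius of convergence is 1/5.


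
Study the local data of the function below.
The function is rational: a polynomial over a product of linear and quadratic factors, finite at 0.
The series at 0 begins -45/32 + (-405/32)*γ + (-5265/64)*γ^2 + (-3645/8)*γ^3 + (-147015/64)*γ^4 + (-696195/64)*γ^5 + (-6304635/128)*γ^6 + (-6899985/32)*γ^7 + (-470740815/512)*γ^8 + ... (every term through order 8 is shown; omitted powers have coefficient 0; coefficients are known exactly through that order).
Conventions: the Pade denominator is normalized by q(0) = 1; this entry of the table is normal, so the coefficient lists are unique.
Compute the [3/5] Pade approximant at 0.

Taylor coefficients needed (read off): a_0 = -45/32, a_1 = -405/32, a_2 = -5265/64, a_3 = -3645/8, a_4 = -147015/64, a_5 = -696195/64, a_6 = -6304635/128, a_7 = -6899985/32, a_8 = -470740815/512.
Write the denominator as Q(γ) = 1 + q1*γ + q2*γ^2 + q3*γ^3 + q4*γ^4 + q5*γ^5. Requiring Q*f - P = O(γ^9) with deg P <= 3 kills the coefficients of γ^4..γ^8 in Q*f:
  γ^4: a_4 + q1*a_3 + q2*a_2 + q3*a_1 + q4*a_0 = 0, i.e. -147015/64 + (-3645/8)*q1 + (-5265/64)*q2 + (-405/32)*q3 + (-45/32)*q4 = 0.
  γ^5: a_5 + q1*a_4 + q2*a_3 + q3*a_2 + q4*a_1 + q5*a_0 = 0, i.e. -696195/64 + (-147015/64)*q1 + (-3645/8)*q2 + (-5265/64)*q3 + (-405/32)*q4 + (-45/32)*q5 = 0.
  γ^6: a_6 + q1*a_5 + q2*a_4 + q3*a_3 + q4*a_2 + q5*a_1 = 0, i.e. -6304635/128 + (-696195/64)*q1 + (-147015/64)*q2 + (-3645/8)*q3 + (-5265/64)*q4 + (-405/32)*q5 = 0.
  γ^7: a_7 + q1*a_6 + q2*a_5 + q3*a_4 + q4*a_3 + q5*a_2 = 0, i.e. -6899985/32 + (-6304635/128)*q1 + (-696195/64)*q2 + (-147015/64)*q3 + (-3645/8)*q4 + (-5265/64)*q5 = 0.
  γ^8: a_8 + q1*a_7 + q2*a_6 + q3*a_5 + q4*a_4 + q5*a_3 = 0, i.e. -470740815/512 + (-6899985/32)*q1 + (-6304635/128)*q2 + (-696195/64)*q3 + (-147015/64)*q4 + (-3645/8)*q5 = 0.
Solving this linear system: q1 = -445/48, q2 = 25, q3 = -20/3, q4 = -129/4, q5 = -363/32.
The numerator is Q*f truncated at degree 3: P0 = a_0 = -45/32; P1 = a_1 + q1*a_0 = 195/512; P2 = a_2 + q1*a_1 + q2*a_0 = -45/512; P3 = a_3 + q1*a_2 + q2*a_1 + q3*a_0 = 15/1024.

The Pade approximant has numerator coefficients [-45/32, 195/512, -45/512, 15/1024]; denominator coefficients [1, -445/48, 25, -20/3, -129/4, -363/32].


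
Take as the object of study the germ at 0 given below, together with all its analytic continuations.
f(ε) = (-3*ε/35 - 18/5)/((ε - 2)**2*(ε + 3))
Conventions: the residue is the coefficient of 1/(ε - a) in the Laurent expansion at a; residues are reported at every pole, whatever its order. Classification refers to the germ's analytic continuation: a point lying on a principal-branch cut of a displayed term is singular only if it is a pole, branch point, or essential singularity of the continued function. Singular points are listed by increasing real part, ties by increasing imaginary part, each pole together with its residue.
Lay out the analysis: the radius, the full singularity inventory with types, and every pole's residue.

Radius of convergence at 0: 2.
At -3: a pole of order 1; residue -117/875.
At 2: a pole of order 2; residue 117/875.

Denominator factor (ε - 2)^2: pole of order 2 at 2, modulus 2.
Denominator factor (ε + 3): pole of order 1 at -3, modulus 3.
The radius of convergence is the smallest modulus among the singular points: 2.
At the order-1 pole -3 set g(ε) = (ε - (-3))*f(ε) = (-3*ε/35 - 18/5)/(ε - 2)**2.
Simple pole: residue = g(a) at a = -3, which is -117/875.
At the order-2 pole 2 set g(ε) = (ε - (2))^2*f(ε) = (-3*ε/35 - 18/5)/(ε + 3).
Order-2 pole: residue = g'(a); g'(2) = 117/875, so the residue is 117/875.
List the singular points by increasing real part (a conjugate pair: the negative imaginary part first).


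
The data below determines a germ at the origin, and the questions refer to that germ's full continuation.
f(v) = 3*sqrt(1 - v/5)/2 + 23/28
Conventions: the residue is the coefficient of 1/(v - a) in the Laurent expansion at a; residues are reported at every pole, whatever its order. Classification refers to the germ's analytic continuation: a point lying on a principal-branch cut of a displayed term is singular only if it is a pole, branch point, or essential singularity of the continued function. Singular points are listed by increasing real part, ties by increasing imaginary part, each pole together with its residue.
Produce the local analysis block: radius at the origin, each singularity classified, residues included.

Radius of convergence at 0: 5.
At 5: an algebraic (square-root) branch point.

Branch term (3/2)*sqrt(1 - v/(5)): its argument vanishes at v = 5, a square-root branch point, modulus 5.
The radius of convergence is the smallest modulus among the singular points: 5.


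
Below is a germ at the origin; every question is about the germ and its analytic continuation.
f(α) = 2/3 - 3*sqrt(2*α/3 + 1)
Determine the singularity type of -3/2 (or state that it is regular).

The term (-3)*sqrt(1 - α/(-3/2)) has argument 1 - -3/2/(-3/2) = 0 at -3/2: a square-root (algebraic, two-sheeted) branch point; the remaining terms are analytic or single-valued there.

The point is an algebraic (square-root) branch point.


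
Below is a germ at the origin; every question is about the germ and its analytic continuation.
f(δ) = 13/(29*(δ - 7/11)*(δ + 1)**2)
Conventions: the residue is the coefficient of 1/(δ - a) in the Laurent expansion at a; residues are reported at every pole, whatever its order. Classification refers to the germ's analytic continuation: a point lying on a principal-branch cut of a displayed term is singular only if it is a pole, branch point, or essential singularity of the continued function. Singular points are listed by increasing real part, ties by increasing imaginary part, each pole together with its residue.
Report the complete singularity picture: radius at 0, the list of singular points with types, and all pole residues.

Radius of convergence at 0: 7/11.
At -1: a pole of order 2; residue -1573/9396.
At 7/11: a pole of order 1; residue 1573/9396.

Denominator factor (δ - 7/11): pole of order 1 at 7/11, modulus 7/11.
Denominator factor (δ + 1)^2: pole of order 2 at -1, modulus 1.
The radius of convergence is the smallest modulus among the singular points: 7/11.
At the order-2 pole -1 set g(δ) = (δ - (-1))^2*f(δ) = 13/(29*(δ - 7/11)).
Order-2 pole: residue = g'(a); g'(-1) = -1573/9396, so the residue is -1573/9396.
At the order-1 pole 7/11 set g(δ) = (δ - (7/11))*f(δ) = 13/(29*(δ + 1)**2).
Simple pole: residue = g(a) at a = 7/11, which is 1573/9396.
List the singular points by increasing real part (a conjugate pair: the negative imaginary part first).


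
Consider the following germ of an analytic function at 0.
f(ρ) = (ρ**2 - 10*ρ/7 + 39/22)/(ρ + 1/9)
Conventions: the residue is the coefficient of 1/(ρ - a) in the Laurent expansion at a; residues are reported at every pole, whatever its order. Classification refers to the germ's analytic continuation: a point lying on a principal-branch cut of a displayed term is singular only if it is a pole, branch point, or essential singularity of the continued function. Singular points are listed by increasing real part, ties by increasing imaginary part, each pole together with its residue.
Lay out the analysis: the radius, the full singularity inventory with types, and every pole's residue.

Radius of convergence at 0: 1/9.
At -1/9: a pole of order 1; residue 24247/12474.

Denominator factor (ρ + 1/9): pole of order 1 at -1/9, modulus 1/9.
The radius of convergence is the smallest modulus among the singular points: 1/9.
At the order-1 pole -1/9 set g(ρ) = (ρ - (-1/9))*f(ρ) = ρ**2 - 10*ρ/7 + 39/22.
Simple pole: residue = g(a) at a = -1/9, which is 24247/12474.


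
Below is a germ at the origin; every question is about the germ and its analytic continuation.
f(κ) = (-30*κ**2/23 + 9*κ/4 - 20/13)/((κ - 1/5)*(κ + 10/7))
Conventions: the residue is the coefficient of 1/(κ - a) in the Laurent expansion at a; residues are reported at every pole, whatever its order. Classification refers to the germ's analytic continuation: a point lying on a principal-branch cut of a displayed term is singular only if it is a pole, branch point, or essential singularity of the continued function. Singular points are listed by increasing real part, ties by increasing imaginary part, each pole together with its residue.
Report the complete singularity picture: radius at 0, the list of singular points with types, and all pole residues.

Radius of convergence at 0: 1/5.
At -10/7: a pole of order 1; residue 57175/12558.
At 1/5: a pole of order 1; residue -2513/3588.

Denominator factor (κ + 10/7): pole of order 1 at -10/7, modulus 10/7.
Denominator factor (κ - 1/5): pole of order 1 at 1/5, modulus 1/5.
The radius of convergence is the smallest modulus among the singular points: 1/5.
At the order-1 pole -10/7 set g(κ) = (κ - (-10/7))*f(κ) = (-30*κ**2/23 + 9*κ/4 - 20/13)/(κ - 1/5).
Simple pole: residue = g(a) at a = -10/7, which is 57175/12558.
At the order-1 pole 1/5 set g(κ) = (κ - (1/5))*f(κ) = (-30*κ**2/23 + 9*κ/4 - 20/13)/(κ + 10/7).
Simple pole: residue = g(a) at a = 1/5, which is -2513/3588.
List the singular points by increasing real part (a conjugate pair: the negative imaginary part first).


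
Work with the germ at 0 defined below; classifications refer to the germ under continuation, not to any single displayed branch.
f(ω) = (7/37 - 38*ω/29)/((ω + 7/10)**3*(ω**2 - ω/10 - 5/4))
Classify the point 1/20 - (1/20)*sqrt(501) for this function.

The denominator factor ω**2 - ω/10 - 5/4 vanishes at 1/20 - (1/20)*sqrt(501) and appears to the power 1; the numerator there equals 1327/10730 + (19/290)*sqrt(501), nonzero, and no other factor vanishes.
Hence a pole whose order is the multiplicity, 1.

The point is a pole of order 1.


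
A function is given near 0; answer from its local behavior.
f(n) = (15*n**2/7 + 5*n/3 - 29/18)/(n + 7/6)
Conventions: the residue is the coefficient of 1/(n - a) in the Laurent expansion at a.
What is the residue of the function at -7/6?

At the order-1 pole -7/6 set g(n) = (n - (-7/6))*f(n) = 15*n**2/7 + 5*n/3 - 29/18.
Simple pole: residue = g(a) at a = -7/6, which is -23/36.

The residue is -23/36.


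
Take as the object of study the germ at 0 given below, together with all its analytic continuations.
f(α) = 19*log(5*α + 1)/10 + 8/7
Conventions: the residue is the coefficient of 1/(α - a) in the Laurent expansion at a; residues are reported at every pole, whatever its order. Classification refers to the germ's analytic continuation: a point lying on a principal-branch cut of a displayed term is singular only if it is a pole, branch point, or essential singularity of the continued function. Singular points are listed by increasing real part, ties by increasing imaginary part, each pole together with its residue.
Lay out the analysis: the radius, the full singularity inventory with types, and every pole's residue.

Branch term (19/10)*log(1 - α/(-1/5)): its argument vanishes at α = -1/5, a logarithmic branch point, modulus 1/5.
The radius of convergence is the smallest modulus among the singular points: 1/5.

Radius of convergence at 0: 1/5.
At -1/5: a logarithmic branch point.


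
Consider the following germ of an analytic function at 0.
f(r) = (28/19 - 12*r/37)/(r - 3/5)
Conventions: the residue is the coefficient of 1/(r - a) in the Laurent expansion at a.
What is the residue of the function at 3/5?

At the order-1 pole 3/5 set g(r) = (r - (3/5))*f(r) = 28/19 - 12*r/37.
Simple pole: residue = g(a) at a = 3/5, which is 4496/3515.

The residue is 4496/3515.


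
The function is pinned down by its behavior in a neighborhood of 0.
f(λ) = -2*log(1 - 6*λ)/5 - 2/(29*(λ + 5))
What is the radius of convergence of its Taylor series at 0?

The radius of convergence is 1/6.

Denominator factor (λ + 5): pole of order 1 at -5, modulus 5.
Branch term (-2/5)*log(1 - λ/(1/6)): its argument vanishes at λ = 1/6, a logarithmic branch point, modulus 1/6.
The radius of convergence is the smallest modulus among the singular points: 1/6.


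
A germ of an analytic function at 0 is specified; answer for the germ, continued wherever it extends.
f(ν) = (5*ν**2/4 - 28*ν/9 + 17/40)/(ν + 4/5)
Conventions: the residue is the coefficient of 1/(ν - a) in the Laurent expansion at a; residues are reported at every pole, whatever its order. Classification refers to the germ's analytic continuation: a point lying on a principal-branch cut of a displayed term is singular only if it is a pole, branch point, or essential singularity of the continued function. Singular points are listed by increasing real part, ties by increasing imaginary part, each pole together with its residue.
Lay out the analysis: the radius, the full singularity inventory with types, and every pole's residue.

Radius of convergence at 0: 4/5.
At -4/5: a pole of order 1; residue 1337/360.

Denominator factor (ν + 4/5): pole of order 1 at -4/5, modulus 4/5.
The radius of convergence is the smallest modulus among the singular points: 4/5.
At the order-1 pole -4/5 set g(ν) = (ν - (-4/5))*f(ν) = 5*ν**2/4 - 28*ν/9 + 17/40.
Simple pole: residue = g(a) at a = -4/5, which is 1337/360.


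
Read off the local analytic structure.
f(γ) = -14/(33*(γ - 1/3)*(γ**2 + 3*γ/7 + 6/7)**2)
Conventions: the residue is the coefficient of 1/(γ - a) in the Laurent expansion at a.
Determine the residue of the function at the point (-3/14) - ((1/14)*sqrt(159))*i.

The factor γ**2 + 3*γ/7 + 6/7 splits as (γ - a)(γ - a') with a = (-3/14) - ((1/14)*sqrt(159))*i, a' = (-3/14) + ((1/14)*sqrt(159))*i. At the order-2 pole a set g(γ) = (γ - a)^2*f(γ) = [-14/(33*(γ - 1/3))] / (γ - a')^2.
Order-2 pole: residue = g'(a); g'((-3/14) - ((1/14)*sqrt(159))*i) = (189/1100) + ((388171/27809100)*sqrt(159))*i, so the residue is (189/1100) + ((388171/27809100)*sqrt(159))*i.

The residue is (189/1100) + ((388171/27809100)*sqrt(159))*i.


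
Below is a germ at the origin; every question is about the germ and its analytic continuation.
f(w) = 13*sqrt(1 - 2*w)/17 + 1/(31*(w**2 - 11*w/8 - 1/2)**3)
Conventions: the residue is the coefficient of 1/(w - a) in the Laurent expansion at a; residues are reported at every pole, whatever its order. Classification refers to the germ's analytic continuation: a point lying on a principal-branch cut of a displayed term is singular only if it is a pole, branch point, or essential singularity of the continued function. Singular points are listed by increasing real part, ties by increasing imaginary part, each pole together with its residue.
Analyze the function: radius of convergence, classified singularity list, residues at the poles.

Radius of convergence at 0: -11/16 + (1/16)*sqrt(249).
At 11/16 - (1/16)*sqrt(249): a pole of order 3; residue -(65536/159528573)*sqrt(249).
At 1/2: an algebraic (square-root) branch point.
At 11/16 + (1/16)*sqrt(249): a pole of order 3; residue (65536/159528573)*sqrt(249).

Denominator factor (w**2 - 11*w/8 - 1/2)^3: discriminant 249/64, real irrational roots 11/16 + (1/16)*sqrt(249) and 11/16 - (1/16)*sqrt(249); poles of order 3, moduli 11/16 + (1/16)*sqrt(249) and -11/16 + (1/16)*sqrt(249).
Branch term (13/17)*sqrt(1 - w/(1/2)): its argument vanishes at w = 1/2, a square-root branch point, modulus 1/2.
The radius of convergence is the smallest modulus among the singular points: -11/16 + (1/16)*sqrt(249).
The branch term is analytic at 11/16 - (1/16)*sqrt(249) and contributes nothing to the residue; only the rational part matters.
The factor w**2 - 11*w/8 - 1/2 splits as (w - a)(w - a') with a = 11/16 - (1/16)*sqrt(249), a' = 11/16 + (1/16)*sqrt(249). At the order-3 pole a set g(w) = (w - a)^3*(rational part) = [1/31] / (w - a')^3.
Order-3 pole: residue = g''(a)/2; g''(11/16 - (1/16)*sqrt(249)) = -(131072/159528573)*sqrt(249), so the residue is -(65536/159528573)*sqrt(249).
The branch term is analytic at 11/16 + (1/16)*sqrt(249) and contributes nothing to the residue; only the rational part matters.
The factor w**2 - 11*w/8 - 1/2 splits as (w - a)(w - a') with a = 11/16 + (1/16)*sqrt(249), a' = 11/16 - (1/16)*sqrt(249). At the order-3 pole a set g(w) = (w - a)^3*(rational part) = [1/31] / (w - a')^3.
Order-3 pole: residue = g''(a)/2; g''(11/16 + (1/16)*sqrt(249)) = (131072/159528573)*sqrt(249), so the residue is (65536/159528573)*sqrt(249).
List the singular points by increasing real part (a conjugate pair: the negative imaginary part first).


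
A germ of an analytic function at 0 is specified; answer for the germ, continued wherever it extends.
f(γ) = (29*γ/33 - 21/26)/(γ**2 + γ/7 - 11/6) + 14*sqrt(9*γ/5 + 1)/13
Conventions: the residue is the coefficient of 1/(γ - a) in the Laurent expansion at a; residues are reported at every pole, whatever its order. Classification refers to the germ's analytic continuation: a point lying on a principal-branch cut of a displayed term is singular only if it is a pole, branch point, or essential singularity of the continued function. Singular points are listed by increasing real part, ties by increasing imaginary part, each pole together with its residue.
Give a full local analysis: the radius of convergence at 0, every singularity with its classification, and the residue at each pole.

Denominator factor (γ**2 + γ/7 - 11/6): discriminant 1081/147, real irrational roots -1/14 + (1/42)*sqrt(3243) and -1/14 - (1/42)*sqrt(3243); poles of order 1, moduli -1/14 + (1/42)*sqrt(3243) and 1/14 + (1/42)*sqrt(3243).
Branch term (14/13)*sqrt(1 - γ/(-5/9)): its argument vanishes at γ = -5/9, a square-root branch point, modulus 5/9.
The radius of convergence is the smallest modulus among the singular points: 5/9.
The branch term is analytic at -1/14 - (1/42)*sqrt(3243) and contributes nothing to the residue; only the rational part matters.
The factor γ**2 + γ/7 - 11/6 splits as (γ - a)(γ - a') with a = -1/14 - (1/42)*sqrt(3243), a' = -1/14 + (1/42)*sqrt(3243). At the order-1 pole a set g(γ) = (γ - a)*(rational part) = [29*γ/33 - 21/26] / (γ - a').
Simple pole: residue = g(a) at a = -1/14 - (1/42)*sqrt(3243), which is 29/66 + (2614/463749)*sqrt(3243).
The branch term is analytic at -1/14 + (1/42)*sqrt(3243) and contributes nothing to the residue; only the rational part matters.
The factor γ**2 + γ/7 - 11/6 splits as (γ - a)(γ - a') with a = -1/14 + (1/42)*sqrt(3243), a' = -1/14 - (1/42)*sqrt(3243). At the order-1 pole a set g(γ) = (γ - a)*(rational part) = [29*γ/33 - 21/26] / (γ - a').
Simple pole: residue = g(a) at a = -1/14 + (1/42)*sqrt(3243), which is 29/66 - (2614/463749)*sqrt(3243).
List the singular points by increasing real part (a conjugate pair: the negative imaginary part first).

Radius of convergence at 0: 5/9.
At -1/14 - (1/42)*sqrt(3243): a pole of order 1; residue 29/66 + (2614/463749)*sqrt(3243).
At -5/9: an algebraic (square-root) branch point.
At -1/14 + (1/42)*sqrt(3243): a pole of order 1; residue 29/66 - (2614/463749)*sqrt(3243).
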